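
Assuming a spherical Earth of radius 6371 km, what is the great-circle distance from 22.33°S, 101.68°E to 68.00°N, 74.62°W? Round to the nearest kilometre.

Δλ = -74.62 − 101.68 = -176.30°.
Δφ = 68.00 − -22.33 = 90.33°.
a = sin²(Δφ/2) + cos φ₁ · cos φ₂ · sin²(Δλ/2) = 0.849034.
c = 2·atan2(√a, √(1−a)) = 2.34349 rad → d = 6371·c ≈ 14930.38 km.

14930 km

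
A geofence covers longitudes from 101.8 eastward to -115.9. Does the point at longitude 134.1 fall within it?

Band width going east from +101.8° to -115.9°: ((-115.9 − 101.8) mod 360) = 142.3°.
Offset of +134.1° east of the west edge: ((134.1 − 101.8) mod 360) = 32.3°.
32.3° ≤ 142.3° ⇒ inside.

Yes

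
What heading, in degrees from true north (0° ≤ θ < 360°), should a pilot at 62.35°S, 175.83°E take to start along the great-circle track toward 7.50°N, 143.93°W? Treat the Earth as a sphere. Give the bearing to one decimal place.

41.2°

Δλ = -143.93 − 175.83 = -319.76°; wrapped into (−180°, 180°]: 40.24°.
θ = atan2( sin Δλ · cos φ₂ , cos φ₁ · sin φ₂ − sin φ₁ · cos φ₂ · cos Δλ )
  = atan2(0.64046, 0.73096) = 41.225° → normalised to [0°, 360°): 41.225°.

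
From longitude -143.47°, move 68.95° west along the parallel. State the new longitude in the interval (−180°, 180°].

Start at -143.47°; shift −68.95° → -212.42°.
-212.42° lies outside (−180°, 180°]; add 360° → +147.58°.

+147.58°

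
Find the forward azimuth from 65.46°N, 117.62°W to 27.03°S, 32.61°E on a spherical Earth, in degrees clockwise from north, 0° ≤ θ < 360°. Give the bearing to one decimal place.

Δλ = 32.61 − -117.62 = 150.23°.
θ = atan2( sin Δλ · cos φ₂ , cos φ₁ · sin φ₂ − sin φ₁ · cos φ₂ · cos Δλ )
  = atan2(0.44228, 0.51462) = 40.677° → normalised to [0°, 360°): 40.677°.

40.7°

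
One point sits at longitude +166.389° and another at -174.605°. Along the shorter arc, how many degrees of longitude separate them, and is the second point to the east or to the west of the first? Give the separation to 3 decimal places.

Raw difference: -174.605 − 166.389 = -340.994°.
Normalise into (−180°, 180°]: -340.994° + 360° = 19.006°.
Positive ⇒ the second point lies to the east; separation 19.006°.

19.006° east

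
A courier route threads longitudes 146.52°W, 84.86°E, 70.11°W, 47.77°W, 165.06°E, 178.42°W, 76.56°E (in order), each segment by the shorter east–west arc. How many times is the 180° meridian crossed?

4

Leg 1: -146.52° → +84.86°, shortest Δλ = -128.62° (west) — crosses 180°.
Leg 2: +84.86° → -70.11°, shortest Δλ = -154.97° (west) — does not cross 180°.
Leg 3: -70.11° → -47.77°, shortest Δλ = 22.34° (east) — does not cross 180°.
Leg 4: -47.77° → +165.06°, shortest Δλ = -147.17° (west) — crosses 180°.
Leg 5: +165.06° → -178.42°, shortest Δλ = 16.52° (east) — crosses 180°.
Leg 6: -178.42° → +76.56°, shortest Δλ = -105.02° (west) — crosses 180°.
Total crossings: 4.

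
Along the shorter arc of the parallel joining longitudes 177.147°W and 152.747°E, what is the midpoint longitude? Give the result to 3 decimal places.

167.800°E

Signed shortest Δλ from -177.147° to +152.747° is -30.106°.
Midpoint longitude = -177.147° + (-30.106°)/2 = -177.147° − 15.053° = -192.200°.
Normalise into (−180°, 180°]: +167.800°.
(The naïve average (-177.147 + +152.747)/2 = -12.2° is on the wrong side of the globe.)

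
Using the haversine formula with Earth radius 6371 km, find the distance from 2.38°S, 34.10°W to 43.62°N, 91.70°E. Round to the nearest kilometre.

Δλ = 91.70 − -34.10 = 125.80°.
Δφ = 43.62 − -2.38 = 46.00°.
a = sin²(Δφ/2) + cos φ₁ · cos φ₂ · sin²(Δλ/2) = 0.725876.
c = 2·atan2(√a, √(1−a)) = 2.03952 rad → d = 6371·c ≈ 12993.81 km.

12994 km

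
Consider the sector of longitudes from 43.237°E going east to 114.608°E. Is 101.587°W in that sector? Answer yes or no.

No

Band width going east from +43.237° to +114.608°: ((114.608 − 43.237) mod 360) = 71.371°.
Offset of -101.587° east of the west edge: ((-101.587 − 43.237) mod 360) = 215.176°.
215.176° > 71.371° ⇒ outside.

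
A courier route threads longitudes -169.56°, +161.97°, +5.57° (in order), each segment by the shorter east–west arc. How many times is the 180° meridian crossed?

1

Leg 1: -169.56° → +161.97°, shortest Δλ = -28.47° (west) — crosses 180°.
Leg 2: +161.97° → +5.57°, shortest Δλ = -156.4° (west) — does not cross 180°.
Total crossings: 1.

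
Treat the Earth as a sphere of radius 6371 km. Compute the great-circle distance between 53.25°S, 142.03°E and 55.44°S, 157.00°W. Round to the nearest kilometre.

Δλ = -157.00 − 142.03 = -299.03°; wrapped into (−180°, 180°]: 60.97°.
Δφ = -55.44 − -53.25 = -2.19°.
a = sin²(Δφ/2) + cos φ₁ · cos φ₂ · sin²(Δλ/2) = 0.087718.
c = 2·atan2(√a, √(1−a)) = 0.60137 rad → d = 6371·c ≈ 3831.30 km.

3831 km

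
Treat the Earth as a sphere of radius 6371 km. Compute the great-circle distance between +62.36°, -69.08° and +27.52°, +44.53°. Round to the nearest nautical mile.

4554 nmi

Δλ = 44.53 − -69.08 = 113.61°.
Δφ = 27.52 − 62.36 = -34.84°.
a = sin²(Δφ/2) + cos φ₁ · cos φ₂ · sin²(Δλ/2) = 0.377725.
c = 2·atan2(√a, √(1−a)) = 1.32374 rad → d = 6371·c ≈ 8433.55 km ≈ 4553.76 nmi.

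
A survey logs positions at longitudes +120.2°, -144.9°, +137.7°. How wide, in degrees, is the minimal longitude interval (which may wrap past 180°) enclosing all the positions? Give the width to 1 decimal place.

94.9°

Sort the longitudes: -144.9°, +120.2°, +137.7°.
Eastward gaps between consecutive values (wrapping around): 265.1°, 17.5°, 77.4°.
Largest gap = 265.1° ⇒ minimal covering band is its complement: 360° − 265.1° = 94.9°.
Band runs from +120.2° eastward to -144.9°, crossing the antimeridian.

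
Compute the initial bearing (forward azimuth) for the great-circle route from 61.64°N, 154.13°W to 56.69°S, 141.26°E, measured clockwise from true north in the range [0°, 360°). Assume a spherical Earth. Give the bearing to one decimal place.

219.4°

Δλ = 141.26 − -154.13 = 295.39°; wrapped into (−180°, 180°]: -64.61°.
θ = atan2( sin Δλ · cos φ₂ , cos φ₁ · sin φ₂ − sin φ₁ · cos φ₂ · cos Δλ )
  = atan2(-0.49612, -0.60418) = -140.609° → normalised to [0°, 360°): 219.391°.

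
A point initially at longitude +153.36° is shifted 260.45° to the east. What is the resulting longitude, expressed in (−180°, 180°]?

Start at +153.36°; shift +260.45° → +413.81°.
+413.81° lies outside (−180°, 180°]; subtract 360° → +53.81°.

+53.81°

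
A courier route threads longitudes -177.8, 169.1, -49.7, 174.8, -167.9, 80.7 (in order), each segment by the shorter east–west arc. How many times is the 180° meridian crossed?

5

Leg 1: -177.8° → +169.1°, shortest Δλ = -13.1° (west) — crosses 180°.
Leg 2: +169.1° → -49.7°, shortest Δλ = 141.2° (east) — crosses 180°.
Leg 3: -49.7° → +174.8°, shortest Δλ = -135.5° (west) — crosses 180°.
Leg 4: +174.8° → -167.9°, shortest Δλ = 17.3° (east) — crosses 180°.
Leg 5: -167.9° → +80.7°, shortest Δλ = -111.4° (west) — crosses 180°.
Total crossings: 5.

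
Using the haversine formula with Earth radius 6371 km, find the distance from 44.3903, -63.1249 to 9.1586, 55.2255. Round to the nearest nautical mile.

Δλ = 55.2255 − -63.1249 = 118.3504°.
Δφ = 9.1586 − 44.3903 = -35.2317°.
a = sin²(Δφ/2) + cos φ₁ · cos φ₂ · sin²(Δλ/2) = 0.611831.
c = 2·atan2(√a, √(1−a)) = 1.79637 rad → d = 6371·c ≈ 11444.65 km ≈ 6179.62 nmi.

6180 nmi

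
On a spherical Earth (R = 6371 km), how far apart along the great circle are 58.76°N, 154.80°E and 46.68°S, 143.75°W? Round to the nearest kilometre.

Δλ = -143.75 − 154.80 = -298.55°; wrapped into (−180°, 180°]: 61.45°.
Δφ = -46.68 − 58.76 = -105.44°.
a = sin²(Δφ/2) + cos φ₁ · cos φ₂ · sin²(Δλ/2) = 0.725995.
c = 2·atan2(√a, √(1−a)) = 2.03979 rad → d = 6371·c ≈ 12995.51 km.

12996 km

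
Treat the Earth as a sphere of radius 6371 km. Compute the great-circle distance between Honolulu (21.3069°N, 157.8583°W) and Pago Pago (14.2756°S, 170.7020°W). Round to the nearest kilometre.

Δλ = -170.7020 − -157.8583 = -12.8437°.
Δφ = -14.2756 − 21.3069 = -35.5825°.
a = sin²(Δφ/2) + cos φ₁ · cos φ₂ · sin²(Δλ/2) = 0.104656.
c = 2·atan2(√a, √(1−a)) = 0.65886 rad → d = 6371·c ≈ 4197.62 km.

4198 km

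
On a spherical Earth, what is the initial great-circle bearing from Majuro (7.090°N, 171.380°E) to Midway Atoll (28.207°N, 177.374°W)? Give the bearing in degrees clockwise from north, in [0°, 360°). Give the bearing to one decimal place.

Δλ = -177.374 − 171.380 = -348.754°; wrapped into (−180°, 180°]: 11.246°.
θ = atan2( sin Δλ · cos φ₂ , cos φ₁ · sin φ₂ − sin φ₁ · cos φ₂ · cos Δλ )
  = atan2(0.17186, 0.36236) = 25.374° → normalised to [0°, 360°): 25.374°.

25.4°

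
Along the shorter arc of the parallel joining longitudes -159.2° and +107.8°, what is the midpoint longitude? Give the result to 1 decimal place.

+154.3°

Signed shortest Δλ from -159.2° to +107.8° is -93.0°.
Midpoint longitude = -159.2° + (-93.0°)/2 = -159.2° − 46.5° = -205.7°.
Normalise into (−180°, 180°]: +154.3°.
(The naïve average (-159.2 + +107.8)/2 = -25.7° is on the wrong side of the globe.)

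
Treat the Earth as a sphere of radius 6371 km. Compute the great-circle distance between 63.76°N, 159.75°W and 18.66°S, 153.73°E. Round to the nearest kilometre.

10000 km

Δλ = 153.73 − -159.75 = 313.48°; wrapped into (−180°, 180°]: -46.52°.
Δφ = -18.66 − 63.76 = -82.42°.
a = sin²(Δφ/2) + cos φ₁ · cos φ₂ · sin²(Δλ/2) = 0.499371.
c = 2·atan2(√a, √(1−a)) = 1.56954 rad → d = 6371·c ≈ 9999.52 km.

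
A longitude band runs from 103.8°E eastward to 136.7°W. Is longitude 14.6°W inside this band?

Band width going east from +103.8° to -136.7°: ((-136.7 − 103.8) mod 360) = 119.5°.
Offset of -14.6° east of the west edge: ((-14.6 − 103.8) mod 360) = 241.6°.
241.6° > 119.5° ⇒ outside.

No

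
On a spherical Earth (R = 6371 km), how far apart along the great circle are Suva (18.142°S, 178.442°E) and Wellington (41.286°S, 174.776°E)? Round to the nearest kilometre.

Δλ = 174.776 − 178.442 = -3.666°.
Δφ = -41.286 − -18.142 = -23.144°.
a = sin²(Δφ/2) + cos φ₁ · cos φ₂ · sin²(Δλ/2) = 0.040971.
c = 2·atan2(√a, √(1−a)) = 0.40764 rad → d = 6371·c ≈ 2597.08 km.

2597 km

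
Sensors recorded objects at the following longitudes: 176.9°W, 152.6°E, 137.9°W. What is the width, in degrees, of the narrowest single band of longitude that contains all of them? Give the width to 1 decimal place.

Sort the longitudes: -176.9°, -137.9°, +152.6°.
Eastward gaps between consecutive values (wrapping around): 39.0°, 290.5°, 30.5°.
Largest gap = 290.5° ⇒ minimal covering band is its complement: 360° − 290.5° = 69.5°.
Band runs from +152.6° eastward to -137.9°, crossing the antimeridian.

69.5°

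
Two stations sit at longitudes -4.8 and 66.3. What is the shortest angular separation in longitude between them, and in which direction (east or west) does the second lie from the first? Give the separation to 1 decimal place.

Raw difference: 66.3 − -4.8 = 71.1°.
Normalise into (−180°, 180°]: 71.1° stays 71.1°.
Positive ⇒ the second point lies to the east; separation 71.1°.

71.1° east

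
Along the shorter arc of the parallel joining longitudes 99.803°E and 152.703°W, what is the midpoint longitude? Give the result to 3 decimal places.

153.550°E

Signed shortest Δλ from +99.803° to -152.703° is +107.494°.
Midpoint longitude = +99.803° + (+107.494°)/2 = +99.803° + 53.747° = +153.550°.
(The naïve average (+99.803 + -152.703)/2 = -26.45° is on the wrong side of the globe.)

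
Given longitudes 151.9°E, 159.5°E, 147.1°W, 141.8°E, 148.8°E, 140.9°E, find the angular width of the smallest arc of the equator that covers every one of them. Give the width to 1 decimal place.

72.0°

Sort the longitudes: -147.1°, +140.9°, +141.8°, +148.8°, +151.9°, +159.5°.
Eastward gaps between consecutive values (wrapping around): 288.0°, 0.9°, 7.0°, 3.1°, 7.6°, 53.4°.
Largest gap = 288.0° ⇒ minimal covering band is its complement: 360° − 288.0° = 72.0°.
Band runs from +140.9° eastward to -147.1°, crossing the antimeridian.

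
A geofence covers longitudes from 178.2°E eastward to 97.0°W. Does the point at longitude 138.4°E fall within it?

No

Band width going east from +178.2° to -97.0°: ((-97.0 − 178.2) mod 360) = 84.8°.
Offset of +138.4° east of the west edge: ((138.4 − 178.2) mod 360) = 320.2°.
320.2° > 84.8° ⇒ outside.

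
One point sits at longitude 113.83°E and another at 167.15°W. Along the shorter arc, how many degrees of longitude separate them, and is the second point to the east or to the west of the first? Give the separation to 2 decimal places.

Raw difference: -167.15 − 113.83 = -280.98°.
Normalise into (−180°, 180°]: -280.98° + 360° = 79.02°.
Positive ⇒ the second point lies to the east; separation 79.02°.

79.02° east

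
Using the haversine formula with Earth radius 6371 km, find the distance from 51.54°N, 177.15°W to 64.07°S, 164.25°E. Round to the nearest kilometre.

12956 km

Δλ = 164.25 − -177.15 = 341.40°; wrapped into (−180°, 180°]: -18.60°.
Δφ = -64.07 − 51.54 = -115.61°.
a = sin²(Δφ/2) + cos φ₁ · cos φ₂ · sin²(Δλ/2) = 0.723224.
c = 2·atan2(√a, √(1−a)) = 2.03359 rad → d = 6371·c ≈ 12955.99 km.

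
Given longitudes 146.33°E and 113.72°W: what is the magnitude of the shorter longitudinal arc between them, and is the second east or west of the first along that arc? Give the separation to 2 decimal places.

Raw difference: -113.72 − 146.33 = -260.05°.
Normalise into (−180°, 180°]: -260.05° + 360° = 99.95°.
Positive ⇒ the second point lies to the east; separation 99.95°.

99.95° east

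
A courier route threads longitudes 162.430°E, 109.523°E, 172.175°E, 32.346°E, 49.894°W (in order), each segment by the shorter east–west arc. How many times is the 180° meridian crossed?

0

Leg 1: +162.430° → +109.523°, shortest Δλ = -52.907° (west) — does not cross 180°.
Leg 2: +109.523° → +172.175°, shortest Δλ = 62.652° (east) — does not cross 180°.
Leg 3: +172.175° → +32.346°, shortest Δλ = -139.829° (west) — does not cross 180°.
Leg 4: +32.346° → -49.894°, shortest Δλ = -82.24° (west) — does not cross 180°.
Total crossings: 0.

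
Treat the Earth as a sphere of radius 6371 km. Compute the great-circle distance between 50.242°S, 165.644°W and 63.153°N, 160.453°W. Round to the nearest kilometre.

12617 km

Δλ = -160.453 − -165.644 = 5.191°.
Δφ = 63.153 − -50.242 = 113.395°.
a = sin²(Δφ/2) + cos φ₁ · cos φ₂ · sin²(Δλ/2) = 0.699126.
c = 2·atan2(√a, √(1−a)) = 1.98041 rad → d = 6371·c ≈ 12617.17 km.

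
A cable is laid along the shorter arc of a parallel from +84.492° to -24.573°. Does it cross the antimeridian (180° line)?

Signed shortest Δλ = ((-24.573 − 84.492 + 180) mod 360) − 180 = -109.065°.
Going west by 109.065° from +84.492° reaches -24.573° without touching 180°.

No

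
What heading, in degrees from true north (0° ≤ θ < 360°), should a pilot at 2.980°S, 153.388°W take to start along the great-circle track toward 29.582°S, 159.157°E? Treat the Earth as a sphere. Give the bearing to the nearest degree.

234°

Δλ = 159.157 − -153.388 = 312.545°; wrapped into (−180°, 180°]: -47.455°.
θ = atan2( sin Δλ · cos φ₂ , cos φ₁ · sin φ₂ − sin φ₁ · cos φ₂ · cos Δλ )
  = atan2(-0.64071, -0.46243) = -125.820° → normalised to [0°, 360°): 234.180°.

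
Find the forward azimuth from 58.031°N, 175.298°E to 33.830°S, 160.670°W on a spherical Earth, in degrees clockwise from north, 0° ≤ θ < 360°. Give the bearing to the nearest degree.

Δλ = -160.670 − 175.298 = -335.968°; wrapped into (−180°, 180°]: 24.032°.
θ = atan2( sin Δλ · cos φ₂ , cos φ₁ · sin φ₂ − sin φ₁ · cos φ₂ · cos Δλ )
  = atan2(0.33830, -0.93839) = 160.175° → normalised to [0°, 360°): 160.175°.

160°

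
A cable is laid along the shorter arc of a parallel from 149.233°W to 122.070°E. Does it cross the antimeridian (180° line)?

Naïve |122.070 − -149.233| = 271.303° > 180°, so the shorter arc goes the other way round — across 180°.
Signed shortest Δλ = ((122.070 − -149.233 + 180) mod 360) − 180 = -88.697°.
Going west by 88.697° from -149.233° passes through 180° before reaching +122.070°.

Yes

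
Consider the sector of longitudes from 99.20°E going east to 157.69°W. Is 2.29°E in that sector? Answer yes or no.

Band width going east from +99.20° to -157.69°: ((-157.69 − 99.20) mod 360) = 103.11°.
Offset of +2.29° east of the west edge: ((2.29 − 99.20) mod 360) = 263.09°.
263.09° > 103.11° ⇒ outside.

No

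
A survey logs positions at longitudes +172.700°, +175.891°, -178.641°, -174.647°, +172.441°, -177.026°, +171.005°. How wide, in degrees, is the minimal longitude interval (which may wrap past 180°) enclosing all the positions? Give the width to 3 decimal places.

Sort the longitudes: -178.641°, -177.026°, -174.647°, +171.005°, +172.441°, +172.700°, +175.891°.
Eastward gaps between consecutive values (wrapping around): 1.615°, 2.379°, 345.652°, 1.436°, 0.259°, 3.191°, 5.468°.
Largest gap = 345.652° ⇒ minimal covering band is its complement: 360° − 345.652° = 14.348°.
Band runs from +171.005° eastward to -174.647°, crossing the antimeridian.

14.348°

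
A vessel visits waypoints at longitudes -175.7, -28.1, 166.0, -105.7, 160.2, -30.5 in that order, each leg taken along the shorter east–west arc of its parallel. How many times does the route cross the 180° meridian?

4

Leg 1: -175.7° → -28.1°, shortest Δλ = 147.6° (east) — does not cross 180°.
Leg 2: -28.1° → +166.0°, shortest Δλ = -165.9° (west) — crosses 180°.
Leg 3: +166.0° → -105.7°, shortest Δλ = 88.3° (east) — crosses 180°.
Leg 4: -105.7° → +160.2°, shortest Δλ = -94.1° (west) — crosses 180°.
Leg 5: +160.2° → -30.5°, shortest Δλ = 169.3° (east) — crosses 180°.
Total crossings: 4.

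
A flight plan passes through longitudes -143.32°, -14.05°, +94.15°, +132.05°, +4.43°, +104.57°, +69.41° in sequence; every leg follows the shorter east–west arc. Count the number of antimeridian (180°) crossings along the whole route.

0

Leg 1: -143.32° → -14.05°, shortest Δλ = 129.27° (east) — does not cross 180°.
Leg 2: -14.05° → +94.15°, shortest Δλ = 108.2° (east) — does not cross 180°.
Leg 3: +94.15° → +132.05°, shortest Δλ = 37.9° (east) — does not cross 180°.
Leg 4: +132.05° → +4.43°, shortest Δλ = -127.62° (west) — does not cross 180°.
Leg 5: +4.43° → +104.57°, shortest Δλ = 100.14° (east) — does not cross 180°.
Leg 6: +104.57° → +69.41°, shortest Δλ = -35.16° (west) — does not cross 180°.
Total crossings: 0.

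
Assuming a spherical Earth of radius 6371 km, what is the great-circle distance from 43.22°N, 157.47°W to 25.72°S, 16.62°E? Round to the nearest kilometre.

17997 km

Δλ = 16.62 − -157.47 = 174.09°.
Δφ = -25.72 − 43.22 = -68.94°.
a = sin²(Δφ/2) + cos φ₁ · cos φ₂ · sin²(Δλ/2) = 0.975114.
c = 2·atan2(√a, √(1−a)) = 2.82476 rad → d = 6371·c ≈ 17996.55 km.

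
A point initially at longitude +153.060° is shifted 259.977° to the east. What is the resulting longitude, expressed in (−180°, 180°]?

Start at +153.060°; shift +259.977° → +413.037°.
+413.037° lies outside (−180°, 180°]; subtract 360° → +53.037°.

+53.037°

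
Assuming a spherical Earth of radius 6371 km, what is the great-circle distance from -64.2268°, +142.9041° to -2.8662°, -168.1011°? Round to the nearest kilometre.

7865 km

Δλ = -168.1011 − 142.9041 = -311.0052°; wrapped into (−180°, 180°]: 48.9948°.
Δφ = -2.8662 − -64.2268 = 61.3606°.
a = sin²(Δφ/2) + cos φ₁ · cos φ₂ · sin²(Δλ/2) = 0.335018.
c = 2·atan2(√a, √(1−a)) = 1.23453 rad → d = 6371·c ≈ 7865.20 km.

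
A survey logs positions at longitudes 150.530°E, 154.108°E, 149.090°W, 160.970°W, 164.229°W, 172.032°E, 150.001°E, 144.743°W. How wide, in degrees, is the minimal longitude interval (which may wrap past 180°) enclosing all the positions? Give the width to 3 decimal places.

65.256°

Sort the longitudes: -164.229°, -160.970°, -149.090°, -144.743°, +150.001°, +150.530°, +154.108°, +172.032°.
Eastward gaps between consecutive values (wrapping around): 3.259°, 11.880°, 4.347°, 294.744°, 0.529°, 3.578°, 17.924°, 23.739°.
Largest gap = 294.744° ⇒ minimal covering band is its complement: 360° − 294.744° = 65.256°.
Band runs from +150.001° eastward to -144.743°, crossing the antimeridian.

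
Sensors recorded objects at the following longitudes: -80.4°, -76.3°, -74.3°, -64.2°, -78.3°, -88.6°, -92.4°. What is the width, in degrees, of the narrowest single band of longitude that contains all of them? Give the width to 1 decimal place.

28.2°

Sort the longitudes: -92.4°, -88.6°, -80.4°, -78.3°, -76.3°, -74.3°, -64.2°.
Eastward gaps between consecutive values (wrapping around): 3.8°, 8.2°, 2.1°, 2.0°, 2.0°, 10.1°, 331.8°.
Largest gap = 331.8° ⇒ minimal covering band is its complement: 360° − 331.8° = 28.2°.
Band runs from -92.4° eastward to -64.2°.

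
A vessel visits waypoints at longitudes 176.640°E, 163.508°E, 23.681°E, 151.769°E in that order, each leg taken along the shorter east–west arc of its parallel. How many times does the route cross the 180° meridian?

0

Leg 1: +176.640° → +163.508°, shortest Δλ = -13.132° (west) — does not cross 180°.
Leg 2: +163.508° → +23.681°, shortest Δλ = -139.827° (west) — does not cross 180°.
Leg 3: +23.681° → +151.769°, shortest Δλ = 128.088° (east) — does not cross 180°.
Total crossings: 0.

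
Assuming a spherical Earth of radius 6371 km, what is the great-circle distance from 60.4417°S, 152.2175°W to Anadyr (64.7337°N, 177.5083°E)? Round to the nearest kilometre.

Δλ = 177.5083 − -152.2175 = 329.7258°; wrapped into (−180°, 180°]: -30.2742°.
Δφ = 64.7337 − -60.4417 = 125.1754°.
a = sin²(Δφ/2) + cos φ₁ · cos φ₂ · sin²(Δλ/2) = 0.802398.
c = 2·atan2(√a, √(1−a)) = 2.22031 rad → d = 6371·c ≈ 14145.57 km.

14146 km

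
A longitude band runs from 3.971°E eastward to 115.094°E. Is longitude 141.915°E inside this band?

Band width going east from +3.971° to +115.094°: ((115.094 − 3.971) mod 360) = 111.123°.
Offset of +141.915° east of the west edge: ((141.915 − 3.971) mod 360) = 137.944°.
137.944° > 111.123° ⇒ outside.

No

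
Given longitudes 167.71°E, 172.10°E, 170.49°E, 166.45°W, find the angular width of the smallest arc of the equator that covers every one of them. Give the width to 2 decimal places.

Sort the longitudes: -166.45°, +167.71°, +170.49°, +172.10°.
Eastward gaps between consecutive values (wrapping around): 334.16°, 2.78°, 1.61°, 21.45°.
Largest gap = 334.16° ⇒ minimal covering band is its complement: 360° − 334.16° = 25.84°.
Band runs from +167.71° eastward to -166.45°, crossing the antimeridian.

25.84°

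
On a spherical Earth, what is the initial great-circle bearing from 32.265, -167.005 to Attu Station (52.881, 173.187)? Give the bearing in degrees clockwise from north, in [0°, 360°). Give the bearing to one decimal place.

Δλ = 173.187 − -167.005 = 340.192°; wrapped into (−180°, 180°]: -19.808°.
θ = atan2( sin Δλ · cos φ₂ , cos φ₁ · sin φ₂ − sin φ₁ · cos φ₂ · cos Δλ )
  = atan2(-0.20450, 0.37116) = -28.853° → normalised to [0°, 360°): 331.147°.

331.1°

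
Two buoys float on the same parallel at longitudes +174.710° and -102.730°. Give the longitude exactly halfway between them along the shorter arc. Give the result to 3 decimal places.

Signed shortest Δλ from +174.710° to -102.730° is +82.560°.
Midpoint longitude = +174.710° + (+82.560°)/2 = +174.710° + 41.280° = +215.990°.
Normalise into (−180°, 180°]: -144.010°.
(The naïve average (+174.710 + -102.730)/2 = 35.99° is on the wrong side of the globe.)

-144.010°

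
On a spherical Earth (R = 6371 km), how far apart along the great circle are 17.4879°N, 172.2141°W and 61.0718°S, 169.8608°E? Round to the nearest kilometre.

8881 km

Δλ = 169.8608 − -172.2141 = 342.0749°; wrapped into (−180°, 180°]: -17.9251°.
Δφ = -61.0718 − 17.4879 = -78.5597°.
a = sin²(Δφ/2) + cos φ₁ · cos φ₂ · sin²(Δλ/2) = 0.412024.
c = 2·atan2(√a, √(1−a)) = 1.39392 rad → d = 6371·c ≈ 8880.68 km.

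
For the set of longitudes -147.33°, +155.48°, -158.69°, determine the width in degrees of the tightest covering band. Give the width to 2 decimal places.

Sort the longitudes: -158.69°, -147.33°, +155.48°.
Eastward gaps between consecutive values (wrapping around): 11.36°, 302.81°, 45.83°.
Largest gap = 302.81° ⇒ minimal covering band is its complement: 360° − 302.81° = 57.19°.
Band runs from +155.48° eastward to -147.33°, crossing the antimeridian.

57.19°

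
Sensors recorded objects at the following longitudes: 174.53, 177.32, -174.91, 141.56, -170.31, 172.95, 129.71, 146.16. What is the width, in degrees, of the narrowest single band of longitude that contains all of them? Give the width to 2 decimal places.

59.98°

Sort the longitudes: -174.91°, -170.31°, +129.71°, +141.56°, +146.16°, +172.95°, +174.53°, +177.32°.
Eastward gaps between consecutive values (wrapping around): 4.60°, 300.02°, 11.85°, 4.60°, 26.79°, 1.58°, 2.79°, 7.77°.
Largest gap = 300.02° ⇒ minimal covering band is its complement: 360° − 300.02° = 59.98°.
Band runs from +129.71° eastward to -170.31°, crossing the antimeridian.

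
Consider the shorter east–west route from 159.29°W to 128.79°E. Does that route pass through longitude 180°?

Naïve |128.79 − -159.29| = 288.08° > 180°, so the shorter arc goes the other way round — across 180°.
Signed shortest Δλ = ((128.79 − -159.29 + 180) mod 360) − 180 = -71.92°.
Going west by 71.92° from -159.29° passes through 180° before reaching +128.79°.

Yes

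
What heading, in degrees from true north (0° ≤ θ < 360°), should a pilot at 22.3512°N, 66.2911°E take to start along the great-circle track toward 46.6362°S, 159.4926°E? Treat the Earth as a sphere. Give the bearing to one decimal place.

Δλ = 159.4926 − 66.2911 = 93.2015°.
θ = atan2( sin Δλ · cos φ₂ , cos φ₁ · sin φ₂ − sin φ₁ · cos φ₂ · cos Δλ )
  = atan2(0.68556, -0.65781) = 133.817° → normalised to [0°, 360°): 133.817°.

133.8°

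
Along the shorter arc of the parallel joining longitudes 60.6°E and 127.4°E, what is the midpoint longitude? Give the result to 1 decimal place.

94.0°E

Signed shortest Δλ from +60.6° to +127.4° is +66.8°.
Midpoint longitude = +60.6° + (+66.8°)/2 = +60.6° + 33.4° = +94.0°.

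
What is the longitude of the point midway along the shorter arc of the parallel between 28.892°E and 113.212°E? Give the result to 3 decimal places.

71.052°E

Signed shortest Δλ from +28.892° to +113.212° is +84.320°.
Midpoint longitude = +28.892° + (+84.320°)/2 = +28.892° + 42.160° = +71.052°.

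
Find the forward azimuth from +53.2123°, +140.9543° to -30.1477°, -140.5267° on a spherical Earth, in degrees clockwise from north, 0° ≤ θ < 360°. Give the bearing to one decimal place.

Δλ = -140.5267 − 140.9543 = -281.4810°; wrapped into (−180°, 180°]: 78.5190°.
θ = atan2( sin Δλ · cos φ₂ , cos φ₁ · sin φ₂ − sin φ₁ · cos φ₂ · cos Δλ )
  = atan2(0.84743, -0.43861) = 117.365° → normalised to [0°, 360°): 117.365°.

117.4°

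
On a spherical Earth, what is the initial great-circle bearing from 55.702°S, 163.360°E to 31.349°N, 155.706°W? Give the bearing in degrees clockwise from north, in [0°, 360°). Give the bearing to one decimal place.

Δλ = -155.706 − 163.360 = -319.066°; wrapped into (−180°, 180°]: 40.934°.
θ = atan2( sin Δλ · cos φ₂ , cos φ₁ · sin φ₂ − sin φ₁ · cos φ₂ · cos Δλ )
  = atan2(0.55954, 0.82615) = 34.109° → normalised to [0°, 360°): 34.109°.

34.1°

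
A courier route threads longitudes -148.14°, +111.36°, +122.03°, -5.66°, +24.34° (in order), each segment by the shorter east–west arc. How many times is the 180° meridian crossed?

Leg 1: -148.14° → +111.36°, shortest Δλ = -100.5° (west) — crosses 180°.
Leg 2: +111.36° → +122.03°, shortest Δλ = 10.67° (east) — does not cross 180°.
Leg 3: +122.03° → -5.66°, shortest Δλ = -127.69° (west) — does not cross 180°.
Leg 4: -5.66° → +24.34°, shortest Δλ = 30.0° (east) — does not cross 180°.
Total crossings: 1.

1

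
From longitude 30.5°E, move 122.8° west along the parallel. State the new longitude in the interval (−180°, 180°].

Start at +30.5°; shift −122.8° → -92.3°.
-92.3° already lies in (−180°, 180°].

92.3°W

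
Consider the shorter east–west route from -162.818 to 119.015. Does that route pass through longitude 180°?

Yes

Naïve |119.015 − -162.818| = 281.833° > 180°, so the shorter arc goes the other way round — across 180°.
Signed shortest Δλ = ((119.015 − -162.818 + 180) mod 360) − 180 = -78.167°.
Going west by 78.167° from -162.818° passes through 180° before reaching +119.015°.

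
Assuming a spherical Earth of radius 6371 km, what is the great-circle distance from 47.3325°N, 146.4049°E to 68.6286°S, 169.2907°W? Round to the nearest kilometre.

13402 km

Δλ = -169.2907 − 146.4049 = -315.6956°; wrapped into (−180°, 180°]: 44.3044°.
Δφ = -68.6286 − 47.3325 = -115.9611°.
a = sin²(Δφ/2) + cos φ₁ · cos φ₂ · sin²(Δλ/2) = 0.753996.
c = 2·atan2(√a, √(1−a)) = 2.10365 rad → d = 6371·c ≈ 13402.34 km.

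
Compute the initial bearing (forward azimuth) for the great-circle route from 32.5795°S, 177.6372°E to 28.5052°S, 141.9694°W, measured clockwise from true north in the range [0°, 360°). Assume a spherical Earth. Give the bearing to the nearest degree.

Δλ = -141.9694 − 177.6372 = -319.6066°; wrapped into (−180°, 180°]: 40.3934°.
θ = atan2( sin Δλ · cos φ₂ , cos φ₁ · sin φ₂ − sin φ₁ · cos φ₂ · cos Δλ )
  = atan2(0.56947, -0.04175) = 94.193° → normalised to [0°, 360°): 94.193°.

94°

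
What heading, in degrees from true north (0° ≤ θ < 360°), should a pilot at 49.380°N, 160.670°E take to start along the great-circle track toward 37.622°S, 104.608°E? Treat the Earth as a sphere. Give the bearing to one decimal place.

Δλ = 104.608 − 160.670 = -56.062°.
θ = atan2( sin Δλ · cos φ₂ , cos φ₁ · sin φ₂ − sin φ₁ · cos φ₂ · cos Δλ )
  = atan2(-0.65712, -0.73308) = -138.127° → normalised to [0°, 360°): 221.873°.

221.9°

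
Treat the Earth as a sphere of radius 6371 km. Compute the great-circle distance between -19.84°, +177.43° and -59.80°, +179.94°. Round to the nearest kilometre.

Δλ = 179.94 − 177.43 = 2.51°.
Δφ = -59.80 − -19.84 = -39.96°.
a = sin²(Δφ/2) + cos φ₁ · cos φ₂ · sin²(Δλ/2) = 0.116980.
c = 2·atan2(√a, √(1−a)) = 0.69814 rad → d = 6371·c ≈ 4447.85 km.

4448 km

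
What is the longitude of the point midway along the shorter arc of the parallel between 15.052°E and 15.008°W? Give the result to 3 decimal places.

Signed shortest Δλ from +15.052° to -15.008° is -30.060°.
Midpoint longitude = +15.052° + (-30.060°)/2 = +15.052° − 15.030° = +0.022°.

0.022°E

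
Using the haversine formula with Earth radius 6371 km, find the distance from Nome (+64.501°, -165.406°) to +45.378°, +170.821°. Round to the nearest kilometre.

2579 km

Δλ = 170.821 − -165.406 = 336.227°; wrapped into (−180°, 180°]: -23.773°.
Δφ = 45.378 − 64.501 = -19.123°.
a = sin²(Δφ/2) + cos φ₁ · cos φ₂ · sin²(Δλ/2) = 0.040420.
c = 2·atan2(√a, √(1−a)) = 0.40486 rad → d = 6371·c ≈ 2579.33 km.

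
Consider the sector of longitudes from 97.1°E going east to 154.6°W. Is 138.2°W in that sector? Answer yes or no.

No

Band width going east from +97.1° to -154.6°: ((-154.6 − 97.1) mod 360) = 108.3°.
Offset of -138.2° east of the west edge: ((-138.2 − 97.1) mod 360) = 124.7°.
124.7° > 108.3° ⇒ outside.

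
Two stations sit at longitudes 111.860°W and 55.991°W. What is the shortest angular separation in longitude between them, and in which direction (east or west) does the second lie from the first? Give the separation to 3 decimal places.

55.869° east

Raw difference: -55.991 − -111.860 = 55.869°.
Normalise into (−180°, 180°]: 55.869° stays 55.869°.
Positive ⇒ the second point lies to the east; separation 55.869°.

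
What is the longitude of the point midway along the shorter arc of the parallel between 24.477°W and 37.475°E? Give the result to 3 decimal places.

6.499°E

Signed shortest Δλ from -24.477° to +37.475° is +61.952°.
Midpoint longitude = -24.477° + (+61.952°)/2 = -24.477° + 30.976° = +6.499°.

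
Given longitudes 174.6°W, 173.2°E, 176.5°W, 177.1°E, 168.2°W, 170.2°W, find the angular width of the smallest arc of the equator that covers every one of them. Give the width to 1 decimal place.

Sort the longitudes: -176.5°, -174.6°, -170.2°, -168.2°, +173.2°, +177.1°.
Eastward gaps between consecutive values (wrapping around): 1.9°, 4.4°, 2.0°, 341.4°, 3.9°, 6.4°.
Largest gap = 341.4° ⇒ minimal covering band is its complement: 360° − 341.4° = 18.6°.
Band runs from +173.2° eastward to -168.2°, crossing the antimeridian.

18.6°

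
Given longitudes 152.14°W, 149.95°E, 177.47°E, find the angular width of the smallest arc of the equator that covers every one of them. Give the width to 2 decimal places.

Sort the longitudes: -152.14°, +149.95°, +177.47°.
Eastward gaps between consecutive values (wrapping around): 302.09°, 27.52°, 30.39°.
Largest gap = 302.09° ⇒ minimal covering band is its complement: 360° − 302.09° = 57.91°.
Band runs from +149.95° eastward to -152.14°, crossing the antimeridian.

57.91°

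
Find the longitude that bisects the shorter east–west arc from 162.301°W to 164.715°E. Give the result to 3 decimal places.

178.793°W

Signed shortest Δλ from -162.301° to +164.715° is -32.984°.
Midpoint longitude = -162.301° + (-32.984°)/2 = -162.301° − 16.492° = -178.793°.
(The naïve average (-162.301 + +164.715)/2 = 1.207° is on the wrong side of the globe.)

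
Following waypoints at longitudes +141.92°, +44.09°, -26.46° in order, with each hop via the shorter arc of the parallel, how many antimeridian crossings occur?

0

Leg 1: +141.92° → +44.09°, shortest Δλ = -97.83° (west) — does not cross 180°.
Leg 2: +44.09° → -26.46°, shortest Δλ = -70.55° (west) — does not cross 180°.
Total crossings: 0.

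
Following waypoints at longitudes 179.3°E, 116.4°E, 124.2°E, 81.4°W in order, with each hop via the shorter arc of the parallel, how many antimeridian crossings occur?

Leg 1: +179.3° → +116.4°, shortest Δλ = -62.9° (west) — does not cross 180°.
Leg 2: +116.4° → +124.2°, shortest Δλ = 7.8° (east) — does not cross 180°.
Leg 3: +124.2° → -81.4°, shortest Δλ = 154.4° (east) — crosses 180°.
Total crossings: 1.

1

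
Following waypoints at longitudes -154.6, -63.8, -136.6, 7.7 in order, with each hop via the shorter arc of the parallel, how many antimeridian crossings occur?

0

Leg 1: -154.6° → -63.8°, shortest Δλ = 90.8° (east) — does not cross 180°.
Leg 2: -63.8° → -136.6°, shortest Δλ = -72.8° (west) — does not cross 180°.
Leg 3: -136.6° → +7.7°, shortest Δλ = 144.3° (east) — does not cross 180°.
Total crossings: 0.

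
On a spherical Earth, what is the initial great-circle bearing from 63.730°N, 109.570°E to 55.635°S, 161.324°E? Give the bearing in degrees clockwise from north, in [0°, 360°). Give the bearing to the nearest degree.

147°

Δλ = 161.324 − 109.570 = 51.754°.
θ = atan2( sin Δλ · cos φ₂ , cos φ₁ · sin φ₂ − sin φ₁ · cos φ₂ · cos Δλ )
  = atan2(0.44331, -0.67868) = 146.848° → normalised to [0°, 360°): 146.848°.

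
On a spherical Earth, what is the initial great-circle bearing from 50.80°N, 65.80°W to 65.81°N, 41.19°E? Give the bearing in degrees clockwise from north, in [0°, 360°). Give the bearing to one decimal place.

30.3°

Δλ = 41.19 − -65.80 = 106.99°.
θ = atan2( sin Δλ · cos φ₂ , cos φ₁ · sin φ₂ − sin φ₁ · cos φ₂ · cos Δλ )
  = atan2(0.39188, 0.66932) = 30.349° → normalised to [0°, 360°): 30.349°.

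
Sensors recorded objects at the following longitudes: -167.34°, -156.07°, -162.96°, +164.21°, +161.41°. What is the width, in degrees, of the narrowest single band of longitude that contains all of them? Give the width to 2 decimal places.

42.52°

Sort the longitudes: -167.34°, -162.96°, -156.07°, +161.41°, +164.21°.
Eastward gaps between consecutive values (wrapping around): 4.38°, 6.89°, 317.48°, 2.80°, 28.45°.
Largest gap = 317.48° ⇒ minimal covering band is its complement: 360° − 317.48° = 42.52°.
Band runs from +161.41° eastward to -156.07°, crossing the antimeridian.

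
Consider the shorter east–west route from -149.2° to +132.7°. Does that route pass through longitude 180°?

Naïve |132.7 − -149.2| = 281.9° > 180°, so the shorter arc goes the other way round — across 180°.
Signed shortest Δλ = ((132.7 − -149.2 + 180) mod 360) − 180 = -78.1°.
Going west by 78.1° from -149.2° passes through 180° before reaching +132.7°.

Yes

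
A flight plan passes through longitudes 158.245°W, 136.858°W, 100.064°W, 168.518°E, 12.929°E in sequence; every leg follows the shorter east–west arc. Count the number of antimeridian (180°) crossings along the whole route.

Leg 1: -158.245° → -136.858°, shortest Δλ = 21.387° (east) — does not cross 180°.
Leg 2: -136.858° → -100.064°, shortest Δλ = 36.794° (east) — does not cross 180°.
Leg 3: -100.064° → +168.518°, shortest Δλ = -91.418° (west) — crosses 180°.
Leg 4: +168.518° → +12.929°, shortest Δλ = -155.589° (west) — does not cross 180°.
Total crossings: 1.

1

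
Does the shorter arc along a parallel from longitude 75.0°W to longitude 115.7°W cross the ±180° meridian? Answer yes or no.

Signed shortest Δλ = ((-115.7 − -75.0 + 180) mod 360) − 180 = -40.7°.
Going west by 40.7° from -75.0° reaches -115.7° without touching 180°.

No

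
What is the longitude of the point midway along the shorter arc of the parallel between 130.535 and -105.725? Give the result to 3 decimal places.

-167.595°

Signed shortest Δλ from +130.535° to -105.725° is +123.740°.
Midpoint longitude = +130.535° + (+123.740°)/2 = +130.535° + 61.870° = +192.405°.
Normalise into (−180°, 180°]: -167.595°.
(The naïve average (+130.535 + -105.725)/2 = 12.405° is on the wrong side of the globe.)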